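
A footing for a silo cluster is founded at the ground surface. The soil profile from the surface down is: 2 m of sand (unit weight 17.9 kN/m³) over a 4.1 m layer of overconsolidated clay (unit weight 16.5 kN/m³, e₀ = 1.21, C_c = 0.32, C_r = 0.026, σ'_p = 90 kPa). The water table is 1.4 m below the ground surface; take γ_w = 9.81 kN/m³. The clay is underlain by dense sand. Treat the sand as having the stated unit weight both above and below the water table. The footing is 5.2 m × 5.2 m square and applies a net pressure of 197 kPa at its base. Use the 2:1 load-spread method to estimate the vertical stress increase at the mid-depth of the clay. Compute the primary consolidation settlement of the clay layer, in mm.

Mid-depth of clay below the ground surface: z = 2 + 4.1/2 = 4.05 m.
Total vertical stress at mid-clay: σ_v = 17.9×2 + 16.5×2.05 = 69.625 kPa.
Pore pressure: u = 9.81×(4.05 − 1.4) = 25.997 kPa.
Initial effective stress: σ'_0 = σ_v − u = 69.625 − 25.997 = 43.628 kPa.
Stress increase at mid-clay by the 2:1 spreading method:
Δσ = qBL/((B+z)(L+z)) = 197×5.2×5.2/((5.2+4.05)(5.2+4.05)) = 62.257 kPa
Final effective stress: σ'_f = 43.628 + 62.257 = 105.88 kPa.
σ'_f = 105.88 > σ'_p = 90 kPa, so the stress path crosses the preconsolidation pressure — recompression up to σ'_p, then virgin compression beyond:
S_c = H/(1+e₀)·[C_r·log₁₀(σ'_p/σ'_0) + C_c·log₁₀(σ'_f/σ'_p)]
    = 4.1/2.21 × [0.026×log₁₀(90/43.628) + 0.32×log₁₀(105.88/90)]
    = 1.8552 × [0.0081764 + 0.022583] = 0.05706 m

S_c ≈ 57.1 mm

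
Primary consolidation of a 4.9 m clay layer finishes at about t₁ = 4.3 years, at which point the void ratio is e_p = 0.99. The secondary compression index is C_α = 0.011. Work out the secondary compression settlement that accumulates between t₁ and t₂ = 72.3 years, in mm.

Secondary compression: S_s = C_α·H/(1+e_p)·log₁₀(t₂/t₁)
S_s = 0.011×4.9/(1+0.99)×log₁₀(72.3/4.3)
    = 0.02709 × 1.226 = 0.0332 m

S_s ≈ 33.2 mm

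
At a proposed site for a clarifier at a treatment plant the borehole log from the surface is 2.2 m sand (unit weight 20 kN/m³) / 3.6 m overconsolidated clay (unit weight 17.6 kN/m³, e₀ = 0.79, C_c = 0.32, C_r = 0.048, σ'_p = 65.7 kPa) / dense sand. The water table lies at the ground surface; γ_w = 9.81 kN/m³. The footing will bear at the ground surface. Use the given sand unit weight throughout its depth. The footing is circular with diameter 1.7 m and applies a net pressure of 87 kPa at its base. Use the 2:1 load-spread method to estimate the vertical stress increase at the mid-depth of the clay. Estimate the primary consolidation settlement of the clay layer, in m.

S_c ≈ 0.00807 m

Mid-depth of clay below the ground surface: z = 2.2 + 3.6/2 = 4 m.
Total vertical stress at mid-clay: σ_v = 20×2.2 + 17.6×1.8 = 75.68 kPa.
Pore pressure: u = 9.81×(4 − 0) = 39.24 kPa.
Initial effective stress: σ'_0 = σ_v − u = 75.68 − 39.24 = 36.44 kPa.
Stress increase at mid-clay by the 2:1 spreading method:
Δσ ≈ qD²/(D+z)² = 87×1.7²/(1.7+4)² = 7.7387 kPa
Final effective stress: σ'_f = 36.44 + 7.7387 = 44.179 kPa.
σ'_f = 44.179 ≤ σ'_p = 65.7 kPa, so the clay remains overconsolidated and only the recompression index applies:
S_c = C_r·H/(1+e₀)·log₁₀(σ'_f/σ'_0) = 0.048×3.6/1.79×log₁₀(44.179/36.44)
    = 0.096538 × 0.083638 = 0.008074 m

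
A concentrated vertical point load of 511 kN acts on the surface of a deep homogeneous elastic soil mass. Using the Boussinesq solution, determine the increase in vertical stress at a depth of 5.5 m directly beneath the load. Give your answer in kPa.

Boussinesq vertical stress below a point load on an elastic half-space:
Δσ_z = 3P/(2πz²) · [1 + (r/z)²]^(−5/2)
r/z = 0/5.5 = 0; [1+(r/z)²]^(−5/2) = 1.
Δσ_z = 3×511/(2π×5.5²) × 1 = 8.0656 × 1 = 8.066 kPa

Δσ_z ≈ 8.07 kPa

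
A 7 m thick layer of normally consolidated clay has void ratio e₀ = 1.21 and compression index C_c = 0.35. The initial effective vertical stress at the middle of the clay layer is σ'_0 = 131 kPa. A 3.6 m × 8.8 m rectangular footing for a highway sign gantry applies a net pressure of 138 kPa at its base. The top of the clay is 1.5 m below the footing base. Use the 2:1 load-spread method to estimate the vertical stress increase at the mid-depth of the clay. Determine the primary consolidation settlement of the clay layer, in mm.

S_c ≈ 119 mm

Mid-depth of clay below the footing base: z = 1.5 + 7/2 = 5 m.
Stress increase at mid-clay by the 2:1 spreading method:
Δσ = qBL/((B+z)(L+z)) = 138×3.6×8.8/((3.6+5)(8.8+5)) = 36.837 kPa
Final effective stress: σ'_f = σ'_0 + Δσ = 131 + 36.837 = 167.84 kPa.
Normally consolidated clay, so the full stress increment lies on the virgin compression line:
S_c = C_c·H/(1+e₀)·log₁₀(σ'_f/σ'_0) = 0.35×7/(1+1.21)×log₁₀(167.84/131)
    = 1.1086 × 0.10762 = 0.1193 m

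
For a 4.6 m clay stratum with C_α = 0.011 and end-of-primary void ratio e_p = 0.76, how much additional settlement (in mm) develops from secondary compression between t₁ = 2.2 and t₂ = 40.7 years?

Secondary compression: S_s = C_α·H/(1+e_p)·log₁₀(t₂/t₁)
S_s = 0.011×4.6/(1+0.76)×log₁₀(40.7/2.2)
    = 0.02875 × 1.267 = 0.03643 m

S_s ≈ 36.4 mm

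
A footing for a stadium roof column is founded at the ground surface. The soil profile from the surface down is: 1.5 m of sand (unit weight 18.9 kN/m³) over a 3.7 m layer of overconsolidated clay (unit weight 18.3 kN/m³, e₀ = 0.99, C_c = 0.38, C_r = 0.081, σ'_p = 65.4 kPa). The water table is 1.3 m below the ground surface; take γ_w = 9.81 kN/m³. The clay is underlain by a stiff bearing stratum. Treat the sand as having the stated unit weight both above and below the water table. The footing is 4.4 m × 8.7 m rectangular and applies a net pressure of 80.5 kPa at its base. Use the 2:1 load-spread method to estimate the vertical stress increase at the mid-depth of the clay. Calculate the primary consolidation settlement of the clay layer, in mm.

S_c ≈ 71.2 mm

Mid-depth of clay below the ground surface: z = 1.5 + 3.7/2 = 3.35 m.
Total vertical stress at mid-clay: σ_v = 18.9×1.5 + 18.3×1.85 = 62.205 kPa.
Pore pressure: u = 9.81×(3.35 − 1.3) = 20.11 kPa.
Initial effective stress: σ'_0 = σ_v − u = 62.205 − 20.11 = 42.095 kPa.
Stress increase at mid-clay by the 2:1 spreading method:
Δσ = qBL/((B+z)(L+z)) = 80.5×4.4×8.7/((4.4+3.35)(8.7+3.35)) = 32.997 kPa
Final effective stress: σ'_f = 42.095 + 32.997 = 75.092 kPa.
σ'_f = 75.092 > σ'_p = 65.4 kPa, so the stress path crosses the preconsolidation pressure — recompression up to σ'_p, then virgin compression beyond:
S_c = H/(1+e₀)·[C_r·log₁₀(σ'_p/σ'_0) + C_c·log₁₀(σ'_f/σ'_p)]
    = 3.7/1.99 × [0.081×log₁₀(65.4/42.095) + 0.38×log₁₀(75.092/65.4)]
    = 1.8593 × [0.015499 + 0.022806] = 0.07122 m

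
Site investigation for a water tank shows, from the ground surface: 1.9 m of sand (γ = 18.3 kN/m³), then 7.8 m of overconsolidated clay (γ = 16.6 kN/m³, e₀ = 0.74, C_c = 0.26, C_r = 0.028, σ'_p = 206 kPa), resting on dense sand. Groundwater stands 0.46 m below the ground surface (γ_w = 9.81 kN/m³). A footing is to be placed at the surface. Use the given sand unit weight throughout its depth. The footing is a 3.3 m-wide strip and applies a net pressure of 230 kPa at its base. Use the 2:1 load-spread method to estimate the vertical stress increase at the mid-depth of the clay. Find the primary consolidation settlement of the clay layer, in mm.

S_c ≈ 55.5 mm

Mid-depth of clay below the ground surface: z = 1.9 + 7.8/2 = 5.8 m.
Total vertical stress at mid-clay: σ_v = 18.3×1.9 + 16.6×3.9 = 99.51 kPa.
Pore pressure: u = 9.81×(5.8 − 0.46) = 52.385 kPa.
Initial effective stress: σ'_0 = σ_v − u = 99.51 − 52.385 = 47.125 kPa.
Stress increase at mid-clay by the 2:1 spreading method:
Δσ = qB/(B+z) = 230×3.3/(3.3+5.8) = 83.407 kPa
Final effective stress: σ'_f = 47.125 + 83.407 = 130.53 kPa.
σ'_f = 130.53 ≤ σ'_p = 206 kPa, so the clay remains overconsolidated and only the recompression index applies:
S_c = C_r·H/(1+e₀)·log₁₀(σ'_f/σ'_0) = 0.028×7.8/1.74×log₁₀(130.53/47.125)
    = 0.12552 × 0.44246 = 0.05554 m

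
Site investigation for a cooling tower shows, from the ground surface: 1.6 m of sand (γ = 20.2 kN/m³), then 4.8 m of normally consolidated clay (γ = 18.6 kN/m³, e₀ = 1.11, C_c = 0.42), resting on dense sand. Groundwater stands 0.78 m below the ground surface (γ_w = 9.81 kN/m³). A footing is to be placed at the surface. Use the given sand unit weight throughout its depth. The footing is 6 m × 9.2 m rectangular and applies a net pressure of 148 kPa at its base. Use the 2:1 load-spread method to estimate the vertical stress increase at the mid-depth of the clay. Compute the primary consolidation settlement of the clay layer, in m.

Mid-depth of clay below the ground surface: z = 1.6 + 4.8/2 = 4 m.
Total vertical stress at mid-clay: σ_v = 20.2×1.6 + 18.6×2.4 = 76.96 kPa.
Pore pressure: u = 9.81×(4 − 0.78) = 31.588 kPa.
Initial effective stress: σ'_0 = σ_v − u = 76.96 − 31.588 = 45.372 kPa.
Stress increase at mid-clay by the 2:1 spreading method:
Δσ = qBL/((B+z)(L+z)) = 148×6×9.2/((6+4)(9.2+4)) = 61.891 kPa
Final effective stress: σ'_f = σ'_0 + Δσ = 45.372 + 61.891 = 107.26 kPa.
Normally consolidated clay, so the full stress increment lies on the virgin compression line:
S_c = C_c·H/(1+e₀)·log₁₀(σ'_f/σ'_0) = 0.42×4.8/(1+1.11)×log₁₀(107.26/45.372)
    = 0.95545 × 0.37365 = 0.357 m

S_c ≈ 0.357 m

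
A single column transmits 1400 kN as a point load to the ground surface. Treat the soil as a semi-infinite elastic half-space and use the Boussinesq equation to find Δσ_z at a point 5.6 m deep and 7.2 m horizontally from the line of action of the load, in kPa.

Boussinesq vertical stress below a point load on an elastic half-space:
Δσ_z = 3P/(2πz²) · [1 + (r/z)²]^(−5/2)
r/z = 7.2/5.6 = 1.2857; [1+(r/z)²]^(−5/2) = 0.087223.
Δσ_z = 3×1400/(2π×5.6²) × 0.087223 = 21.315 × 0.087223 = 1.859 kPa

Δσ_z ≈ 1.86 kPa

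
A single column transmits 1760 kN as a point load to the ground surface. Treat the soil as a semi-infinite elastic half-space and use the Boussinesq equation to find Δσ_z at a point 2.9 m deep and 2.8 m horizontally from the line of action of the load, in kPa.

Δσ_z ≈ 19.3 kPa

Boussinesq vertical stress below a point load on an elastic half-space:
Δσ_z = 3P/(2πz²) · [1 + (r/z)²]^(−5/2)
r/z = 2.8/2.9 = 0.96552; [1+(r/z)²]^(−5/2) = 0.19269.
Δσ_z = 3×1760/(2π×2.9²) × 0.19269 = 99.921 × 0.19269 = 19.25 kPa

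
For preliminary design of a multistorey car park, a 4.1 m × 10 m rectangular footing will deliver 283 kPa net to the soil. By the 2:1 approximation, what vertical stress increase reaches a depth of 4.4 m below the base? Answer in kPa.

Δσ_z ≈ 94.8 kPa

By the 2:1 method the load spreads at 1 horizontal : 2 vertical, so at depth z the loaded area has grown by z in each plan dimension:
Δσ = qBL/((B+z)(L+z)) = 283×4.1×10/((4.1+4.4)(10+4.4)) = 94.796 kPa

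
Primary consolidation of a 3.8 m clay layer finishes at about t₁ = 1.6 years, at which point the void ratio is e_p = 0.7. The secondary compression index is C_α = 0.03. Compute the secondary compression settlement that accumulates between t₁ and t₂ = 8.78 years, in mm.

Secondary compression: S_s = C_α·H/(1+e_p)·log₁₀(t₂/t₁)
S_s = 0.03×3.8/(1+0.7)×log₁₀(8.78/1.6)
    = 0.06706 × 0.7394 = 0.04958 m

S_s ≈ 49.6 mm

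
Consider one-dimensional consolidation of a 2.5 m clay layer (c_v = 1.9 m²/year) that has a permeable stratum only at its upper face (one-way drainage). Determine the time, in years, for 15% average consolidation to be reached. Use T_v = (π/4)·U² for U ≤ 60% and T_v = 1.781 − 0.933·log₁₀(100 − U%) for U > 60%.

t ≈ 0.0581 years

Drainage path length: H_d = H = 2.5 m (single drainage).
U ≤ 60%: T_v = (π/4)·U² = (π/4)×0.15² = 0.017671.
t = T_v·H_d²/c_v = 0.017671×2.5²/1.9 = 0.05813 years.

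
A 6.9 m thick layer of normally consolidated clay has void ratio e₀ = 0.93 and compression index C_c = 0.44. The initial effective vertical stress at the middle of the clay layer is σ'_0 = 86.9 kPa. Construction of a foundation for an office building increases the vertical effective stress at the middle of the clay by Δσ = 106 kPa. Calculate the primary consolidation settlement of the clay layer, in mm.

Final effective stress: σ'_f = σ'_0 + Δσ = 86.9 + 106 = 192.9 kPa.
Normally consolidated clay, so the full stress increment lies on the virgin compression line:
S_c = C_c·H/(1+e₀)·log₁₀(σ'_f/σ'_0) = 0.44×6.9/(1+0.93)×log₁₀(192.9/86.9)
    = 1.5731 × 0.34631 = 0.5448 m

S_c ≈ 545 mm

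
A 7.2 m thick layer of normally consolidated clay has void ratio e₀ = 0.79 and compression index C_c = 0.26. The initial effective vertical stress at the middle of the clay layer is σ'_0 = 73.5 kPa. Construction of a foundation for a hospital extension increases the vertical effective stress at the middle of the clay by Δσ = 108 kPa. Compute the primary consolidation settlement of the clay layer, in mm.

S_c ≈ 411 mm

Final effective stress: σ'_f = σ'_0 + Δσ = 73.5 + 108 = 181.5 kPa.
Normally consolidated clay, so the full stress increment lies on the virgin compression line:
S_c = C_c·H/(1+e₀)·log₁₀(σ'_f/σ'_0) = 0.26×7.2/(1+0.79)×log₁₀(181.5/73.5)
    = 1.0458 × 0.39259 = 0.4106 m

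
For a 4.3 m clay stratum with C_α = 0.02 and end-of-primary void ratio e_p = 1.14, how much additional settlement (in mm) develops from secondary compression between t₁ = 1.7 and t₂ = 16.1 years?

S_s ≈ 39.2 mm

Secondary compression: S_s = C_α·H/(1+e_p)·log₁₀(t₂/t₁)
S_s = 0.02×4.3/(1+1.14)×log₁₀(16.1/1.7)
    = 0.04019 × 0.9764 = 0.03924 m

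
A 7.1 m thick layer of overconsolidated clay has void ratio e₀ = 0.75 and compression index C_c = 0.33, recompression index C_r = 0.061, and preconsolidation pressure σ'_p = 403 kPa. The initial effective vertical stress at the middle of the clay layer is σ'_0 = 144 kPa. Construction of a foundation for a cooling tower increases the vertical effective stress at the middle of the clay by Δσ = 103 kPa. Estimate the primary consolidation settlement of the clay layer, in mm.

S_c ≈ 58 mm

Final effective stress: σ'_f = 144 + 103 = 247 kPa.
σ'_f = 247 ≤ σ'_p = 403 kPa, so the clay remains overconsolidated and only the recompression index applies:
S_c = C_r·H/(1+e₀)·log₁₀(σ'_f/σ'_0) = 0.061×7.1/1.75×log₁₀(247/144)
    = 0.24748 × 0.23433 = 0.05799 m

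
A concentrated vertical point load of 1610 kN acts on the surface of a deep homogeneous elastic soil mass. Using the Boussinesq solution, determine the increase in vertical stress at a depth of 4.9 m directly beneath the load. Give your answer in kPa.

Δσ_z ≈ 32 kPa

Boussinesq vertical stress below a point load on an elastic half-space:
Δσ_z = 3P/(2πz²) · [1 + (r/z)²]^(−5/2)
r/z = 0/4.9 = 0; [1+(r/z)²]^(−5/2) = 1.
Δσ_z = 3×1610/(2π×4.9²) × 1 = 32.017 × 1 = 32.02 kPa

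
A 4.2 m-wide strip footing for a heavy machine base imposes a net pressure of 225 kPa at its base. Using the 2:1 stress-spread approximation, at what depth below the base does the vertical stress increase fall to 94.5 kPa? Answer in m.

z ≈ 5.8 m

2:1 spreading — at depth z the loaded area has grown by z in each plan dimension:
qB/(B+z) = Δσ_z ⇒ z = qB/Δσ_z − B = 225×4.2/94.5 − 4.2 = 5.8 m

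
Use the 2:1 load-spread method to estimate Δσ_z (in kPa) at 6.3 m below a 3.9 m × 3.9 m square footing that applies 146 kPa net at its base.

By the 2:1 method the load spreads at 1 horizontal : 2 vertical, so at depth z the loaded area has grown by z in each plan dimension:
Δσ = qBL/((B+z)(L+z)) = 146×3.9×3.9/((3.9+6.3)(3.9+6.3)) = 21.344 kPa

Δσ_z ≈ 21.3 kPa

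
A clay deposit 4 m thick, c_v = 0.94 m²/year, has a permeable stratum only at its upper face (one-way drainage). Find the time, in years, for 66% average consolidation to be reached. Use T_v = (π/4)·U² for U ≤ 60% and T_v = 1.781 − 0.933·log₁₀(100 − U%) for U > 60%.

Drainage path length: H_d = H = 4 m (single drainage).
U > 60%: T_v = 1.781 − 0.933·log₁₀(100 − 66) = 0.35213.
t = T_v·H_d²/c_v = 0.35213×4²/0.94 = 5.994 years.

t ≈ 5.99 years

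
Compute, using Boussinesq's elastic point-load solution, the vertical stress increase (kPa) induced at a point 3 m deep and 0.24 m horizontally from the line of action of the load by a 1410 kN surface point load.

Boussinesq vertical stress below a point load on an elastic half-space:
Δσ_z = 3P/(2πz²) · [1 + (r/z)²]^(−5/2)
r/z = 0.24/3 = 0.08; [1+(r/z)²]^(−5/2) = 0.98418.
Δσ_z = 3×1410/(2π×3²) × 0.98418 = 74.803 × 0.98418 = 73.62 kPa

Δσ_z ≈ 73.6 kPa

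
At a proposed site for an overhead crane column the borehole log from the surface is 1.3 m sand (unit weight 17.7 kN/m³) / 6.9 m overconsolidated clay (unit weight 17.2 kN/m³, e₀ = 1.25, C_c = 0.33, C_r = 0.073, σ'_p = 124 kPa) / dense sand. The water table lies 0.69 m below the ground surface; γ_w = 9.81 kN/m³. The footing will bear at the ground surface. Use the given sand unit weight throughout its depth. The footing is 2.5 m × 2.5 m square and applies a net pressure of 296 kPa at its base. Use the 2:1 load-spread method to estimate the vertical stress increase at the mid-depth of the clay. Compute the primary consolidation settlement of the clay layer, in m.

Mid-depth of clay below the ground surface: z = 1.3 + 6.9/2 = 4.75 m.
Total vertical stress at mid-clay: σ_v = 17.7×1.3 + 17.2×3.45 = 82.35 kPa.
Pore pressure: u = 9.81×(4.75 − 0.69) = 39.829 kPa.
Initial effective stress: σ'_0 = σ_v − u = 82.35 − 39.829 = 42.521 kPa.
Stress increase at mid-clay by the 2:1 spreading method:
Δσ = qBL/((B+z)(L+z)) = 296×2.5×2.5/((2.5+4.75)(2.5+4.75)) = 35.196 kPa
Final effective stress: σ'_f = 42.521 + 35.196 = 77.717 kPa.
σ'_f = 77.717 ≤ σ'_p = 124 kPa, so the clay remains overconsolidated and only the recompression index applies:
S_c = C_r·H/(1+e₀)·log₁₀(σ'_f/σ'_0) = 0.073×6.9/2.25×log₁₀(77.717/42.521)
    = 0.22387 × 0.26191 = 0.05863 m

S_c ≈ 0.0586 m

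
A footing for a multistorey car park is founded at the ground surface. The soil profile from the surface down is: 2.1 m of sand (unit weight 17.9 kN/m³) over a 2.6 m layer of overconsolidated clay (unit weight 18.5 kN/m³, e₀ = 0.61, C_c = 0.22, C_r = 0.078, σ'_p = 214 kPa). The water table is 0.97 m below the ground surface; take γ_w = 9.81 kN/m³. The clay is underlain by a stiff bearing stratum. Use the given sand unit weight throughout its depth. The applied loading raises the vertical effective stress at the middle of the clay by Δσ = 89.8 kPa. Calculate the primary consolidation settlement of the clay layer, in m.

S_c ≈ 0.0666 m

Mid-depth of clay below the ground surface: z = 2.1 + 2.6/2 = 3.4 m.
Total vertical stress at mid-clay: σ_v = 17.9×2.1 + 18.5×1.3 = 61.64 kPa.
Pore pressure: u = 9.81×(3.4 − 0.97) = 23.838 kPa.
Initial effective stress: σ'_0 = σ_v − u = 61.64 − 23.838 = 37.802 kPa.
Final effective stress: σ'_f = 37.802 + 89.8 = 127.6 kPa.
σ'_f = 127.6 ≤ σ'_p = 214 kPa, so the clay remains overconsolidated and only the recompression index applies:
S_c = C_r·H/(1+e₀)·log₁₀(σ'_f/σ'_0) = 0.078×2.6/1.61×log₁₀(127.6/37.802)
    = 0.12596 × 0.52834 = 0.06655 m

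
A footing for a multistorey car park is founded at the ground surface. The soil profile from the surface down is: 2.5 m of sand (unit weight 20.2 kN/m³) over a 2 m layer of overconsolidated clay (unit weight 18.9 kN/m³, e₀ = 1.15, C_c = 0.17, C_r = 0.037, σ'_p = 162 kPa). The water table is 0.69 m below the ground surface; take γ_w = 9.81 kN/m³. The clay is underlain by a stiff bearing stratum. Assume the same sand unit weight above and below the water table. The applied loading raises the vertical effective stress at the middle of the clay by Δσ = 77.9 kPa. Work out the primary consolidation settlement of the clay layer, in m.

S_c ≈ 0.0157 m

Mid-depth of clay below the ground surface: z = 2.5 + 2/2 = 3.5 m.
Total vertical stress at mid-clay: σ_v = 20.2×2.5 + 18.9×1 = 69.4 kPa.
Pore pressure: u = 9.81×(3.5 − 0.69) = 27.566 kPa.
Initial effective stress: σ'_0 = σ_v − u = 69.4 − 27.566 = 41.834 kPa.
Final effective stress: σ'_f = 41.834 + 77.9 = 119.73 kPa.
σ'_f = 119.73 ≤ σ'_p = 162 kPa, so the clay remains overconsolidated and only the recompression index applies:
S_c = C_r·H/(1+e₀)·log₁₀(σ'_f/σ'_0) = 0.037×2/2.15×log₁₀(119.73/41.834)
    = 0.034419 × 0.45667 = 0.01572 m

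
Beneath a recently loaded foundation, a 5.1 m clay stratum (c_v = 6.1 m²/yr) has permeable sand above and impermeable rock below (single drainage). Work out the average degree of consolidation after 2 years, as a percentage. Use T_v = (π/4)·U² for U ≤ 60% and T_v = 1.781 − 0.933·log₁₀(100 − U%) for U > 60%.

Drainage path length: H_d = H = 5.1 m (single drainage).
T_v = c_v·t/H_d² = 6.1×2/5.1² = 0.46905.
T_v = 0.46905 corresponds to the U > 60% branch:
U = 1 − 10^((1.781 − T_v)/0.933)/100 = 0.7452

U ≈ 74.5 %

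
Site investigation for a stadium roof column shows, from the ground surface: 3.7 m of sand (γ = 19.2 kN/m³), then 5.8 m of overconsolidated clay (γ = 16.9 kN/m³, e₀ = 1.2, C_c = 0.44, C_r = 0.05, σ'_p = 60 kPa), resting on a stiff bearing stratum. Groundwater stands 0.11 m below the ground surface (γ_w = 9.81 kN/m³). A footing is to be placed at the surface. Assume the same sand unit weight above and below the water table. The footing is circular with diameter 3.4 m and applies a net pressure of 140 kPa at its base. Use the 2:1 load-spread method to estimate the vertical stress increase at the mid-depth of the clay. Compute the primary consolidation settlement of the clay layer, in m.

Mid-depth of clay below the ground surface: z = 3.7 + 5.8/2 = 6.6 m.
Total vertical stress at mid-clay: σ_v = 19.2×3.7 + 16.9×2.9 = 120.05 kPa.
Pore pressure: u = 9.81×(6.6 − 0.11) = 63.667 kPa.
Initial effective stress: σ'_0 = σ_v − u = 120.05 − 63.667 = 56.383 kPa.
Stress increase at mid-clay by the 2:1 spreading method:
Δσ ≈ qD²/(D+z)² = 140×3.4²/(3.4+6.6)² = 16.184 kPa
Final effective stress: σ'_f = 56.383 + 16.184 = 72.567 kPa.
σ'_f = 72.567 > σ'_p = 60 kPa, so the stress path crosses the preconsolidation pressure — recompression up to σ'_p, then virgin compression beyond:
S_c = H/(1+e₀)·[C_r·log₁₀(σ'_p/σ'_0) + C_c·log₁₀(σ'_f/σ'_p)]
    = 5.8/2.2 × [0.05×log₁₀(60/56.383) + 0.44×log₁₀(72.567/60)]
    = 2.6364 × [0.0013502 + 0.036339] = 0.09936 m

S_c ≈ 0.0994 m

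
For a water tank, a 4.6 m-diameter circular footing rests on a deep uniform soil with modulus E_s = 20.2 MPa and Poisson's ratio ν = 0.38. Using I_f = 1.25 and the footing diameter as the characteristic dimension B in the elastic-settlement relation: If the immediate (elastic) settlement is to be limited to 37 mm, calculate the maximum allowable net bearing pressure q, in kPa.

E_s = 20.2 MPa = 20200 kPa.
S_e = q·B·(1−ν²)/E_s · I_f  ⇒  q = S_e·E_s / (B·(1−ν²)·I_f).
q = 0.037 × 20200 / (4.6 × 0.8556 × 1.25) = 151.9 kPa

q ≈ 152 kPa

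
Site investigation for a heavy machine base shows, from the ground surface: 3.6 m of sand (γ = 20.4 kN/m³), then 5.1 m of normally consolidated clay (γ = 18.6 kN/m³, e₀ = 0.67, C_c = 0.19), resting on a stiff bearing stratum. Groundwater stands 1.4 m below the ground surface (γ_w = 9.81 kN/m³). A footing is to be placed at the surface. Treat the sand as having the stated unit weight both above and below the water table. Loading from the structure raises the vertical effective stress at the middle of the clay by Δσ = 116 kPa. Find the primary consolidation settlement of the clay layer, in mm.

S_c ≈ 237 mm

Mid-depth of clay below the ground surface: z = 3.6 + 5.1/2 = 6.15 m.
Total vertical stress at mid-clay: σ_v = 20.4×3.6 + 18.6×2.55 = 120.87 kPa.
Pore pressure: u = 9.81×(6.15 − 1.4) = 46.598 kPa.
Initial effective stress: σ'_0 = σ_v − u = 120.87 − 46.598 = 74.272 kPa.
Final effective stress: σ'_f = σ'_0 + Δσ = 74.272 + 116 = 190.27 kPa.
Normally consolidated clay, so the full stress increment lies on the virgin compression line:
S_c = C_c·H/(1+e₀)·log₁₀(σ'_f/σ'_0) = 0.19×5.1/(1+0.67)×log₁₀(190.27/74.272)
    = 0.58024 × 0.40855 = 0.2371 m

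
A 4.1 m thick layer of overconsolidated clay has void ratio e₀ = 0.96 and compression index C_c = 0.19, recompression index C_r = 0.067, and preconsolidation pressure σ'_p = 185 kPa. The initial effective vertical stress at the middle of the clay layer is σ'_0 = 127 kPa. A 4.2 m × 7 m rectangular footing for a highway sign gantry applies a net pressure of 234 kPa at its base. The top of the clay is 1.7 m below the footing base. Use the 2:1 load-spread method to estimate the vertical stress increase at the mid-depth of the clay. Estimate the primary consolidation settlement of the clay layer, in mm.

Mid-depth of clay below the footing base: z = 1.7 + 4.1/2 = 3.75 m.
Stress increase at mid-clay by the 2:1 spreading method:
Δσ = qBL/((B+z)(L+z)) = 234×4.2×7/((4.2+3.75)(7+3.75)) = 80.498 kPa
Final effective stress: σ'_f = 127 + 80.498 = 207.5 kPa.
σ'_f = 207.5 > σ'_p = 185 kPa, so the stress path crosses the preconsolidation pressure — recompression up to σ'_p, then virgin compression beyond:
S_c = H/(1+e₀)·[C_r·log₁₀(σ'_p/σ'_0) + C_c·log₁₀(σ'_f/σ'_p)]
    = 4.1/1.96 × [0.067×log₁₀(185/127) + 0.19×log₁₀(207.5/185)]
    = 2.0918 × [0.010946 + 0.0094708] = 0.04271 m

S_c ≈ 42.7 mm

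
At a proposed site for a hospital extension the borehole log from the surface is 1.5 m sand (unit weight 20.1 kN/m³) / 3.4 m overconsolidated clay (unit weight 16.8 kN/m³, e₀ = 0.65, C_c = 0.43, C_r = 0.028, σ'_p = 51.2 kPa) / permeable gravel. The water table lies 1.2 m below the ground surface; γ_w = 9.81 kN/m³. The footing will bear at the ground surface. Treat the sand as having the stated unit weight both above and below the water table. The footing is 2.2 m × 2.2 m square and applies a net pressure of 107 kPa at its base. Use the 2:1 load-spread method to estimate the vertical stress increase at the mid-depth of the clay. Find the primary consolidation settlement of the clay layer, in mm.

S_c ≈ 47 mm

Mid-depth of clay below the ground surface: z = 1.5 + 3.4/2 = 3.2 m.
Total vertical stress at mid-clay: σ_v = 20.1×1.5 + 16.8×1.7 = 58.71 kPa.
Pore pressure: u = 9.81×(3.2 − 1.2) = 19.62 kPa.
Initial effective stress: σ'_0 = σ_v − u = 58.71 − 19.62 = 39.09 kPa.
Stress increase at mid-clay by the 2:1 spreading method:
Δσ = qBL/((B+z)(L+z)) = 107×2.2×2.2/((2.2+3.2)(2.2+3.2)) = 17.76 kPa
Final effective stress: σ'_f = 39.09 + 17.76 = 56.85 kPa.
σ'_f = 56.85 > σ'_p = 51.2 kPa, so the stress path crosses the preconsolidation pressure — recompression up to σ'_p, then virgin compression beyond:
S_c = H/(1+e₀)·[C_r·log₁₀(σ'_p/σ'_0) + C_c·log₁₀(σ'_f/σ'_p)]
    = 3.4/1.65 × [0.028×log₁₀(51.2/39.09) + 0.43×log₁₀(56.85/51.2)]
    = 2.0606 × [0.0032817 + 0.019548] = 0.04704 m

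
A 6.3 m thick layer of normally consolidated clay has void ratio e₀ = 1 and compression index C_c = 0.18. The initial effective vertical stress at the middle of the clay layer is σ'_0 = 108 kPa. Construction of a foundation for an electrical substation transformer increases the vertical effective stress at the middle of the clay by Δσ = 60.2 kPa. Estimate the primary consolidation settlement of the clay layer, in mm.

S_c ≈ 109 mm

Final effective stress: σ'_f = σ'_0 + Δσ = 108 + 60.2 = 168.2 kPa.
Normally consolidated clay, so the full stress increment lies on the virgin compression line:
S_c = C_c·H/(1+e₀)·log₁₀(σ'_f/σ'_0) = 0.18×6.3/(1+1)×log₁₀(168.2/108)
    = 0.567 × 0.1924 = 0.1091 m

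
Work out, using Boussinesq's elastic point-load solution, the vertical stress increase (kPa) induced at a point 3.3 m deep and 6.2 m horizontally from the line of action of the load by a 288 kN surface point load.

Boussinesq vertical stress below a point load on an elastic half-space:
Δσ_z = 3P/(2πz²) · [1 + (r/z)²]^(−5/2)
r/z = 6.2/3.3 = 1.8788; [1+(r/z)²]^(−5/2) = 0.022898.
Δσ_z = 3×288/(2π×3.3²) × 0.022898 = 12.627 × 0.022898 = 0.2891 kPa

Δσ_z ≈ 0.289 kPa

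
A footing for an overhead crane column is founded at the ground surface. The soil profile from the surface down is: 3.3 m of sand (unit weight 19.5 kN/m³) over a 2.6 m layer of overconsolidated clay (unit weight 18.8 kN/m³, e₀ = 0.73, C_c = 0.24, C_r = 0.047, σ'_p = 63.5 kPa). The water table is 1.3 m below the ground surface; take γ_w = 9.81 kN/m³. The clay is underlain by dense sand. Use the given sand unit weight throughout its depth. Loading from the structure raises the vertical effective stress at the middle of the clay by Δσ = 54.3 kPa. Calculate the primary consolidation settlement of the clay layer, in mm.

Mid-depth of clay below the ground surface: z = 3.3 + 2.6/2 = 4.6 m.
Total vertical stress at mid-clay: σ_v = 19.5×3.3 + 18.8×1.3 = 88.79 kPa.
Pore pressure: u = 9.81×(4.6 − 1.3) = 32.373 kPa.
Initial effective stress: σ'_0 = σ_v − u = 88.79 − 32.373 = 56.417 kPa.
Final effective stress: σ'_f = 56.417 + 54.3 = 110.72 kPa.
σ'_f = 110.72 > σ'_p = 63.5 kPa, so the stress path crosses the preconsolidation pressure — recompression up to σ'_p, then virgin compression beyond:
S_c = H/(1+e₀)·[C_r·log₁₀(σ'_p/σ'_0) + C_c·log₁₀(σ'_f/σ'_p)]
    = 2.6/1.73 × [0.047×log₁₀(63.5/56.417) + 0.24×log₁₀(110.72/63.5)]
    = 1.5029 × [0.0024141 + 0.057949] = 0.09072 m

S_c ≈ 90.7 mm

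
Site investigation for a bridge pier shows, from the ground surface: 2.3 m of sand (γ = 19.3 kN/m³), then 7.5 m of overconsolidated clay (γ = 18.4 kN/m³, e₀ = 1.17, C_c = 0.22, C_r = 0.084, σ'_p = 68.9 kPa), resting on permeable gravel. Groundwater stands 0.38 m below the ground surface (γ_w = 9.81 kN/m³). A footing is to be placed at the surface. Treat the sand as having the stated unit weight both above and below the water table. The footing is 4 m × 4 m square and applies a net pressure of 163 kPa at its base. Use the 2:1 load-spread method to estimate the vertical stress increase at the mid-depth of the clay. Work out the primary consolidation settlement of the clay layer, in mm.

S_c ≈ 86 mm

Mid-depth of clay below the ground surface: z = 2.3 + 7.5/2 = 6.05 m.
Total vertical stress at mid-clay: σ_v = 19.3×2.3 + 18.4×3.75 = 113.39 kPa.
Pore pressure: u = 9.81×(6.05 − 0.38) = 55.623 kPa.
Initial effective stress: σ'_0 = σ_v − u = 113.39 − 55.623 = 57.767 kPa.
Stress increase at mid-clay by the 2:1 spreading method:
Δσ = qBL/((B+z)(L+z)) = 163×4×4/((4+6.05)(4+6.05)) = 25.821 kPa
Final effective stress: σ'_f = 57.767 + 25.821 = 83.588 kPa.
σ'_f = 83.588 > σ'_p = 68.9 kPa, so the stress path crosses the preconsolidation pressure — recompression up to σ'_p, then virgin compression beyond:
S_c = H/(1+e₀)·[C_r·log₁₀(σ'_p/σ'_0) + C_c·log₁₀(σ'_f/σ'_p)]
    = 7.5/2.17 × [0.084×log₁₀(68.9/57.767) + 0.22×log₁₀(83.588/68.9)]
    = 3.4562 × [0.0064293 + 0.018463] = 0.08603 m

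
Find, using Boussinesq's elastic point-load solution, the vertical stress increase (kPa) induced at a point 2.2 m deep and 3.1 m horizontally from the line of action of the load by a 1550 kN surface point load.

Boussinesq vertical stress below a point load on an elastic half-space:
Δσ_z = 3P/(2πz²) · [1 + (r/z)²]^(−5/2)
r/z = 3.1/2.2 = 1.4091; [1+(r/z)²]^(−5/2) = 0.06493.
Δσ_z = 3×1550/(2π×2.2²) × 0.06493 = 152.91 × 0.06493 = 9.928 kPa

Δσ_z ≈ 9.93 kPa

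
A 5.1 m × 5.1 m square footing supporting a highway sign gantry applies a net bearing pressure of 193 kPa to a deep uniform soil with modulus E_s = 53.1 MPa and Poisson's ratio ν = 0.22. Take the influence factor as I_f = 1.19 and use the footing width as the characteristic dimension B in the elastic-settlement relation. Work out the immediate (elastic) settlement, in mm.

Immediate (elastic) settlement: S_e = q·B·(1−ν²)/E_s · I_f.
E_s = 53.1 MPa = 53100 kPa.
S_e = 193 × 5.1 × (1 − 0.22²) / 53100 × 1.19
    = 193 × 5.1 × 0.9516 / 53100 × 1.19
    = 0.02099 m = 20.99 mm

S_e ≈ 21 mm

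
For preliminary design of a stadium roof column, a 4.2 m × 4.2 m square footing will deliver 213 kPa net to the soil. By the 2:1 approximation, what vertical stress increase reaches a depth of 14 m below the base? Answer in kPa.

Δσ_z ≈ 11.3 kPa

By the 2:1 method the load spreads at 1 horizontal : 2 vertical, so at depth z the loaded area has grown by z in each plan dimension:
Δσ = qBL/((B+z)(L+z)) = 213×4.2×4.2/((4.2+14)(4.2+14)) = 11.343 kPa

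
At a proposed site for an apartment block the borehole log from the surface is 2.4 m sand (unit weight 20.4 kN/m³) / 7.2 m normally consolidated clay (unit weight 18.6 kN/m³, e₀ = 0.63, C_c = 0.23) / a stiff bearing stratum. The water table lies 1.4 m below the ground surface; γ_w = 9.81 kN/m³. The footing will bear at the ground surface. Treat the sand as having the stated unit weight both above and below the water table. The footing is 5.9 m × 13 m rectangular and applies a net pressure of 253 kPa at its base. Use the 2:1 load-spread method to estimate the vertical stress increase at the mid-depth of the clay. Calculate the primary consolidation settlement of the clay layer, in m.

Mid-depth of clay below the ground surface: z = 2.4 + 7.2/2 = 6 m.
Total vertical stress at mid-clay: σ_v = 20.4×2.4 + 18.6×3.6 = 115.92 kPa.
Pore pressure: u = 9.81×(6 − 1.4) = 45.126 kPa.
Initial effective stress: σ'_0 = σ_v − u = 115.92 − 45.126 = 70.794 kPa.
Stress increase at mid-clay by the 2:1 spreading method:
Δσ = qBL/((B+z)(L+z)) = 253×5.9×13/((5.9+6)(13+6)) = 85.825 kPa
Final effective stress: σ'_f = σ'_0 + Δσ = 70.794 + 85.825 = 156.62 kPa.
Normally consolidated clay, so the full stress increment lies on the virgin compression line:
S_c = C_c·H/(1+e₀)·log₁₀(σ'_f/σ'_0) = 0.23×7.2/(1+0.63)×log₁₀(156.62/70.794)
    = 1.016 × 0.34485 = 0.3504 m

S_c ≈ 0.35 m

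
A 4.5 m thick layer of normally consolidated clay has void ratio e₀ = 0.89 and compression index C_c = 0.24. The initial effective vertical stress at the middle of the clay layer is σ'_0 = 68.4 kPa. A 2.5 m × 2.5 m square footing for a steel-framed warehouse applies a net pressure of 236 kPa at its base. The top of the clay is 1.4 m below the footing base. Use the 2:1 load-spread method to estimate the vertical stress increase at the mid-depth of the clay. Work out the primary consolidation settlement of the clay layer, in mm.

Mid-depth of clay below the footing base: z = 1.4 + 4.5/2 = 3.65 m.
Stress increase at mid-clay by the 2:1 spreading method:
Δσ = qBL/((B+z)(L+z)) = 236×2.5×2.5/((2.5+3.65)(2.5+3.65)) = 38.998 kPa
Final effective stress: σ'_f = σ'_0 + Δσ = 68.4 + 38.998 = 107.4 kPa.
Normally consolidated clay, so the full stress increment lies on the virgin compression line:
S_c = C_c·H/(1+e₀)·log₁₀(σ'_f/σ'_0) = 0.24×4.5/(1+0.89)×log₁₀(107.4/68.4)
    = 0.57143 × 0.19595 = 0.112 m

S_c ≈ 112 mm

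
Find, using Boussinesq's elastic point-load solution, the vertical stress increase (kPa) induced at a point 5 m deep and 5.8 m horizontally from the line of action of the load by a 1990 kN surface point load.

Δσ_z ≈ 4.51 kPa

Boussinesq vertical stress below a point load on an elastic half-space:
Δσ_z = 3P/(2πz²) · [1 + (r/z)²]^(−5/2)
r/z = 5.8/5 = 1.16; [1+(r/z)²]^(−5/2) = 0.11868.
Δσ_z = 3×1990/(2π×5²) × 0.11868 = 38.006 × 0.11868 = 4.511 kPa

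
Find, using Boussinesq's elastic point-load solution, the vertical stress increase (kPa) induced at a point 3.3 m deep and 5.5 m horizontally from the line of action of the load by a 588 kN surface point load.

Boussinesq vertical stress below a point load on an elastic half-space:
Δσ_z = 3P/(2πz²) · [1 + (r/z)²]^(−5/2)
r/z = 5.5/3.3 = 1.6667; [1+(r/z)²]^(−5/2) = 0.03605.
Δσ_z = 3×588/(2π×3.3²) × 0.03605 = 25.78 × 0.03605 = 0.9294 kPa

Δσ_z ≈ 0.929 kPa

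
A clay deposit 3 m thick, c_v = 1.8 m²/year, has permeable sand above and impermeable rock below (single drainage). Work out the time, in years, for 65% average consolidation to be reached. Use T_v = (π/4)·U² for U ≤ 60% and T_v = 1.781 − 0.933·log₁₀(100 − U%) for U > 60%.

Drainage path length: H_d = H = 3 m (single drainage).
U > 60%: T_v = 1.781 − 0.933·log₁₀(100 − 65) = 0.34038.
t = T_v·H_d²/c_v = 0.34038×3²/1.8 = 1.702 years.

t ≈ 1.7 years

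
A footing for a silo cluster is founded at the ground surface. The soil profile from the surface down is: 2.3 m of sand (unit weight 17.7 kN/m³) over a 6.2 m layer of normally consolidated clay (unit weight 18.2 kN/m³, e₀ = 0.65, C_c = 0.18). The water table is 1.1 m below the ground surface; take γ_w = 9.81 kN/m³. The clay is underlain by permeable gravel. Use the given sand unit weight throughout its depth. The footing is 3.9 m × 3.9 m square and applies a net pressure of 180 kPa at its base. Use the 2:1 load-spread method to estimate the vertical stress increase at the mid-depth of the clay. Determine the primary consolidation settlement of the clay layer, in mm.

Mid-depth of clay below the ground surface: z = 2.3 + 6.2/2 = 5.4 m.
Total vertical stress at mid-clay: σ_v = 17.7×2.3 + 18.2×3.1 = 97.13 kPa.
Pore pressure: u = 9.81×(5.4 − 1.1) = 42.183 kPa.
Initial effective stress: σ'_0 = σ_v − u = 97.13 − 42.183 = 54.947 kPa.
Stress increase at mid-clay by the 2:1 spreading method:
Δσ = qBL/((B+z)(L+z)) = 180×3.9×3.9/((3.9+5.4)(3.9+5.4)) = 31.655 kPa
Final effective stress: σ'_f = σ'_0 + Δσ = 54.947 + 31.655 = 86.602 kPa.
Normally consolidated clay, so the full stress increment lies on the virgin compression line:
S_c = C_c·H/(1+e₀)·log₁₀(σ'_f/σ'_0) = 0.18×6.2/(1+0.65)×log₁₀(86.602/54.947)
    = 0.67636 × 0.19758 = 0.1336 m

S_c ≈ 134 mm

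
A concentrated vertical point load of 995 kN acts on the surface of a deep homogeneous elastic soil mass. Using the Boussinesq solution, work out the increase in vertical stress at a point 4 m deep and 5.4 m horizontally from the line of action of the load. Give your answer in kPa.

Boussinesq vertical stress below a point load on an elastic half-space:
Δσ_z = 3P/(2πz²) · [1 + (r/z)²]^(−5/2)
r/z = 5.4/4 = 1.35; [1+(r/z)²]^(−5/2) = 0.074716.
Δσ_z = 3×995/(2π×4²) × 0.074716 = 29.692 × 0.074716 = 2.218 kPa

Δσ_z ≈ 2.22 kPa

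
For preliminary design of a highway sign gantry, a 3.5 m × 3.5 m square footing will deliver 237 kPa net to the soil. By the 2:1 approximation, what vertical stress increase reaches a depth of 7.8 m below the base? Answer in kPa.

By the 2:1 method the load spreads at 1 horizontal : 2 vertical, so at depth z the loaded area has grown by z in each plan dimension:
Δσ = qBL/((B+z)(L+z)) = 237×3.5×3.5/((3.5+7.8)(3.5+7.8)) = 22.737 kPa

Δσ_z ≈ 22.7 kPa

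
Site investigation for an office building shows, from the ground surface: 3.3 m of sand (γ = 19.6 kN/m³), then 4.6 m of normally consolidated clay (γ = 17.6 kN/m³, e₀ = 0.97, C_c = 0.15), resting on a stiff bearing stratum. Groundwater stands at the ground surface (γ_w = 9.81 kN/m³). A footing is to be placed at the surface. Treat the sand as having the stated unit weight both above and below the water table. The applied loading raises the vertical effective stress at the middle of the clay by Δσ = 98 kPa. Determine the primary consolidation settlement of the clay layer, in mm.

Mid-depth of clay below the ground surface: z = 3.3 + 4.6/2 = 5.6 m.
Total vertical stress at mid-clay: σ_v = 19.6×3.3 + 17.6×2.3 = 105.16 kPa.
Pore pressure: u = 9.81×(5.6 − 0) = 54.936 kPa.
Initial effective stress: σ'_0 = σ_v − u = 105.16 − 54.936 = 50.224 kPa.
Final effective stress: σ'_f = σ'_0 + Δσ = 50.224 + 98 = 148.22 kPa.
Normally consolidated clay, so the full stress increment lies on the virgin compression line:
S_c = C_c·H/(1+e₀)·log₁₀(σ'_f/σ'_0) = 0.15×4.6/(1+0.97)×log₁₀(148.22/50.224)
    = 0.35025 × 0.47 = 0.1646 m

S_c ≈ 165 mm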